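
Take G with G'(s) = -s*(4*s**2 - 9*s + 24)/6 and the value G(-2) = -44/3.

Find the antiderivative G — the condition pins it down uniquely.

Whatever form G(s) takes, its d/ds must return the stated G'(s).
A general antiderivative is -s**4/6 + s**3/2 - 2*s**2 + C.
The condition gives C = -44/3 - (-44/3) = 0.
So G(s) = -s**2*(s**2 - 3*s + 12)/6.
Check: d/ds[-s**2*(s**2 - 3*s + 12)/6] = -2*s**3/3 + 3*s**2/2 - 4*s, which equals G'(s).

G(s) = -s**2*(s**2 - 3*s + 12)/6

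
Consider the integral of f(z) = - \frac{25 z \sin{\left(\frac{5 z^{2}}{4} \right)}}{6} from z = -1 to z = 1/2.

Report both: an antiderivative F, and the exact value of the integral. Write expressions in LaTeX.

The substitution u = \frac{5 z^{2}}{4} works: f is exactly (dF/du)*(du/dz) for that inner function.
F(z) = \frac{5 \cos{\left(\frac{5 z^{2}}{4} \right)}}{3} is an antiderivative of f.
Check: d/dz[\frac{5 \cos{\left(\frac{5 z^{2}}{4} \right)}}{3}] = - \frac{25 z \sin{\left(\frac{5 z^{2}}{4} \right)}}{6} = f(z).
F(1/2) = \frac{5 \cos{\left(\frac{5}{16} \right)}}{3}; F(-1) = \frac{5 \cos{\left(\frac{5}{4} \right)}}{3}.
Integral = F(1/2) - F(-1) = - \frac{5 \cos{\left(\frac{5}{4} \right)}}{3} + \frac{5 \cos{\left(\frac{5}{16} \right)}}{3}.

Antiderivative: F(z) = \frac{5 \cos{\left(\frac{5 z^{2}}{4} \right)}}{3}; value = - \frac{5 \cos{\left(\frac{5}{4} \right)}}{3} + \frac{5 \cos{\left(\frac{5}{16} \right)}}{3}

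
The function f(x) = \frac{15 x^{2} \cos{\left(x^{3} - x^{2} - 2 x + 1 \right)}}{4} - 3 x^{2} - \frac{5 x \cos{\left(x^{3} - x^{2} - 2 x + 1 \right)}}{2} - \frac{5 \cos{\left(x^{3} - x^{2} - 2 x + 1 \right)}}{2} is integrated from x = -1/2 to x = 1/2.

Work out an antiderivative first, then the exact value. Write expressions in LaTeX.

Antiderivative: F(x) = - x^{3} + \frac{5 \sin{\left(x^{3} - x^{2} - 2 x + 1 \right)}}{4}; value = - \frac{5 \sin{\left(\frac{13}{8} \right)}}{4} - \frac{1}{4} - \frac{5 \sin{\left(\frac{1}{8} \right)}}{4}

Integrate term by term and add the pieces.
F(x) = - x^{3} + \frac{5 \sin{\left(x^{3} - x^{2} - 2 x + 1 \right)}}{4} is an antiderivative of f.
Check: d/dx[- x^{3} + \frac{5 \sin{\left(x^{3} - x^{2} - 2 x + 1 \right)}}{4}] = \frac{15 x^{2} \cos{\left(x^{3} - x^{2} - 2 x + 1 \right)}}{4} - 3 x^{2} - \frac{5 x \cos{\left(x^{3} - x^{2} - 2 x + 1 \right)}}{2} - \frac{5 \cos{\left(x^{3} - x^{2} - 2 x + 1 \right)}}{2} = f(x).
F(1/2) = - \frac{5 \sin{\left(\frac{1}{8} \right)}}{4} - \frac{1}{8}; F(-1/2) = \frac{1}{8} + \frac{5 \sin{\left(\frac{13}{8} \right)}}{4}.
Integral = F(1/2) - F(-1/2) = - \frac{5 \sin{\left(\frac{13}{8} \right)}}{4} - \frac{1}{4} - \frac{5 \sin{\left(\frac{1}{8} \right)}}{4}.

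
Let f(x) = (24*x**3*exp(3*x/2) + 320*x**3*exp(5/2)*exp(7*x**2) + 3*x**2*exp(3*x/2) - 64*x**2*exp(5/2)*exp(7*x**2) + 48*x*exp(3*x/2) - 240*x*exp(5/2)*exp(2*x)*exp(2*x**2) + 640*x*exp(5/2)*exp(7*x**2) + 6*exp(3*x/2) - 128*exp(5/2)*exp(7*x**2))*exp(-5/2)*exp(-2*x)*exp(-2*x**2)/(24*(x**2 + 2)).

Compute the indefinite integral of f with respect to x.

F(x) = 4*exp(5*x**2 - 2*x)/3 - exp(-2*x**2 - x/2 - 5/2)/4 - 5*log(x**2/2 + 1) + C

Differentiate the proposed F(x) back; it has to land on f(x) exactly.
Check: d/dx[4*exp(5*x**2 - 2*x)/3 - exp(-2*x**2 - x/2 - 5/2)/4 - 5*log(x**2/2 + 1)] = (24*x**3 + 320*x**3*exp(5/2)*exp(-3*x/2)*exp(7*x**2) + 3*x**2 - 64*x**2*exp(5/2)*exp(-3*x/2)*exp(7*x**2) - 240*x*exp(5/2)*exp(x/2)*exp(2*x**2) + 48*x + 640*x*exp(5/2)*exp(-3*x/2)*exp(7*x**2) + 6 - 128*exp(5/2)*exp(-3*x/2)*exp(7*x**2))/(24*x**2*exp(5/2)*exp(x/2)*exp(2*x**2) + 48*exp(5/2)*exp(x/2)*exp(2*x**2)), which equals f(x).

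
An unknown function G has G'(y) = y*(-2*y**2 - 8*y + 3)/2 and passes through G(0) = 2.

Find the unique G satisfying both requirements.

A candidate passes only if d/dy[G] lands on the given G'(y) exactly.
A general antiderivative is -y**4/4 - 4*y**3/3 + 3*y**2/4 + C.
The condition gives C = 2 - (0) = 2.
So G(y) = -y**4/4 - 4*y**3/3 + 3*y**2/4 + 2.
Check: d/dy[-y**4/4 - 4*y**3/3 + 3*y**2/4 + 2] = -y**3 - 4*y**2 + 3*y/2, which equals G'(y).

G(y) = -y**4/4 - 4*y**3/3 + 3*y**2/4 + 2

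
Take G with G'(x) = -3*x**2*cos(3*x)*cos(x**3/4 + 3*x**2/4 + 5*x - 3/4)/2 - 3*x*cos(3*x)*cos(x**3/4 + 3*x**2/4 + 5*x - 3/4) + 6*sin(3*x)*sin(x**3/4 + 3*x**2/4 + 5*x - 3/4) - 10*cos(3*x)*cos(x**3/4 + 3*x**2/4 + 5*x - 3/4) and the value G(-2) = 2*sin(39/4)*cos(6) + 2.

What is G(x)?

G(x) = -2*sin(x**3/4 + 3*x**2/4 + 5*x - 3/4)*cos(3*x) + 2

Recognize the product-rule pattern: G'(x) = u'v + uv' with u = -2*cos(3*x), v = sin(x**3/4 + 3*x**2/4 + 5*x - 3/4), so integration by parts undoes it.
A general antiderivative is -2*sin(x**3/4 + 3*x**2/4 + 5*x - 3/4)*cos(3*x) + C.
The condition gives C = 2*sin(39/4)*cos(6) + 2 - (2*sin(39/4)*cos(6)) = 2.
So G(x) = -2*sin(x**3/4 + 3*x**2/4 + 5*x - 3/4)*cos(3*x) + 2.
Check: d/dx[-2*sin(x**3/4 + 3*x**2/4 + 5*x - 3/4)*cos(3*x) + 2] = -3*x**2*cos(3*x)*cos(x**3/4 + 3*x**2/4 + 5*x - 3/4)/2 - 3*x*cos(3*x)*cos(x**3/4 + 3*x**2/4 + 5*x - 3/4) + 6*sin(3*x)*sin(x**3/4 + 3*x**2/4 + 5*x - 3/4) - 10*cos(3*x)*cos(x**3/4 + 3*x**2/4 + 5*x - 3/4) = G'(x).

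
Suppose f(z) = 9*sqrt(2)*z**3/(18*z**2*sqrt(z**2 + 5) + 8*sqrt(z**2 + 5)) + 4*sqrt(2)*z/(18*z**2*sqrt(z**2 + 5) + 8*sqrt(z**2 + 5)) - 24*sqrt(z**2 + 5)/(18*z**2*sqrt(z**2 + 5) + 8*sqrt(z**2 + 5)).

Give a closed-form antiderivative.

An antiderivative is F(z) = sqrt(2)*sqrt(z**2 + 5)/2 - 2*atan(3*z/2).

Integrate term by term and add the pieces.
Check: d/dz[sqrt(2)*sqrt(z**2 + 5)/2 - 2*atan(3*z/2)] = (9*sqrt(2)*z**3 + 4*sqrt(2)*z - 24*sqrt(z**2 + 5))/(18*z**2*sqrt(z**2 + 5) + 8*sqrt(z**2 + 5)), which equals f(z).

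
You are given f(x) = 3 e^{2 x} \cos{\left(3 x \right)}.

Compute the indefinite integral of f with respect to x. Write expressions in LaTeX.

F(x) = \frac{9 e^{2 x} \sin{\left(3 x \right)}}{13} + \frac{6 e^{2 x} \cos{\left(3 x \right)}}{13} + C

Check any antiderivative F(x) by computing F'(x) and comparing it with f(x).
Check: d/dx[\frac{9 e^{2 x} \sin{\left(3 x \right)}}{13} + \frac{6 e^{2 x} \cos{\left(3 x \right)}}{13}] = 3 e^{2 x} \cos{\left(3 x \right)} = f(x).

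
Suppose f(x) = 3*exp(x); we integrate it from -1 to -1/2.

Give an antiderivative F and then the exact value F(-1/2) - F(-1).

Antiderivative: F(x) = 3*exp(x); value = -3*exp(-1) + 3*exp(-1/2)

Differentiate the proposed F(x) back; it has to land on f(x) exactly.
F(x) = 3*exp(x) is an antiderivative of f.
Check: d/dx[3*exp(x)] = 3*exp(x) = f(x).
F(-1/2) = 3*exp(-1/2); F(-1) = 3*exp(-1).
Integral = F(-1/2) - F(-1) = -3*exp(-1) + 3*exp(-1/2).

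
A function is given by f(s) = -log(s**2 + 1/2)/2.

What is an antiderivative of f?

An antiderivative is F(s) = (-s*log(s**2 + 1/2) + 2*s - sqrt(2)*atan(sqrt(2)*s))/2.

An antiderivative F(s) passes only if d/ds[F] lands on f(s) exactly.
Check: d/ds[(-s*log(s**2 + 1/2) + 2*s - sqrt(2)*atan(sqrt(2)*s))/2] = -log(s**2 + 1/2)/2 = f(s).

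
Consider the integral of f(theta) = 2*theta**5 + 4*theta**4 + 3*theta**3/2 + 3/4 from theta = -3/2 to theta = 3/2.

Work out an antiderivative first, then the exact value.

Antiderivative: F(theta) = theta**6/3 + 4*theta**5/5 + 3*theta**4/8 + 3*theta/4; value = 72/5

Integrate term by term and add the pieces.
F(theta) = theta**6/3 + 4*theta**5/5 + 3*theta**4/8 + 3*theta/4 is an antiderivative of f.
Check: d/dtheta[theta**6/3 + 4*theta**5/5 + 3*theta**4/8 + 3*theta/4] = 2*theta**5 + 4*theta**4 + 3*theta**3/2 + 3/4 = f(theta).
F(3/2) = 8253/640; F(-3/2) = -963/640.
Integral = F(3/2) - F(-3/2) = 72/5.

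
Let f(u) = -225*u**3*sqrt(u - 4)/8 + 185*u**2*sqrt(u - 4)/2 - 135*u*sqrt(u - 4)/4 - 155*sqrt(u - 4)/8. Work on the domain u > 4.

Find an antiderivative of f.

Recognize the product-rule pattern: f = v'r + vr' with v = -5*(u - 4)**(3/2), r = 5*u**3/4 - u**2 - u/2 + 5/4, so integration by parts undoes it.
Check: d/du[-5*(u - 4)**(3/2)*(5*u**3 - 4*u**2 - 2*u + 5)/4] = -225*u**3*sqrt(u - 4)/8 + 185*u**2*sqrt(u - 4)/2 - 135*u*sqrt(u - 4)/4 - 155*sqrt(u - 4)/8 = f(u).

An antiderivative is F(u) = -5*(u - 4)**(3/2)*(5*u**3 - 4*u**2 - 2*u + 5)/4.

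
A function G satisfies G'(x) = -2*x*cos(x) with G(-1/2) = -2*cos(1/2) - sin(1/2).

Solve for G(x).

Any candidate G(x) must reproduce the stated G'(x) exactly.
A general antiderivative is -2*x*sin(x) - 2*cos(x) + C.
The condition gives C = -2*cos(1/2) - sin(1/2) - (-2*cos(1/2) - sin(1/2)) = 0.
So G(x) = -2*(x*sin(x) + cos(x)).
Check: d/dx[-2*(x*sin(x) + cos(x))] = -2*x*cos(x) = G'(x).

G(x) = -2*(x*sin(x) + cos(x))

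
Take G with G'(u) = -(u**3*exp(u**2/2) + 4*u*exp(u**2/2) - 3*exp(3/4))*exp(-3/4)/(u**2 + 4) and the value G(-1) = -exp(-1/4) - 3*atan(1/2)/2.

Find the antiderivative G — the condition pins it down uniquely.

Since d/du undoes antidifferentiation here, G(u) must give back the stated G'(u).
A general antiderivative is -exp(u**2/2 - 3/4) + 3*atan(u/2)/2 + C.
The condition gives C = -exp(-1/4) - 3*atan(1/2)/2 - (-exp(-1/4) - 3*atan(1/2)/2) = 0.
So G(u) = -exp(u**2/2 - 3/4) + 3*atan(u/2)/2.
Check: d/du[-exp(u**2/2 - 3/4) + 3*atan(u/2)/2] = (-u**3*exp(-3/4)*exp(u**2/2) - 4*u*exp(-3/4)*exp(u**2/2) + 3)/(u**2 + 4), which equals G'(u).

G(u) = -exp(u**2/2 - 3/4) + 3*atan(u/2)/2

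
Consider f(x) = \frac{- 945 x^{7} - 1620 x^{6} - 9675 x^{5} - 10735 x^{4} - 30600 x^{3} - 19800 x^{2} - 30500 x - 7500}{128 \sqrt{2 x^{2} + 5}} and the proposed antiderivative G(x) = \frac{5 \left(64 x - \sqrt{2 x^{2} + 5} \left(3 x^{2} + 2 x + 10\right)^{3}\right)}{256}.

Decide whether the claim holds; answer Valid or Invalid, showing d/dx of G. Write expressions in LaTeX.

d/dx[G] = \frac{- 945 x^{7} - 1620 x^{6} - 9675 x^{5} - 10735 x^{4} - 30600 x^{3} - 19800 x^{2} - 30500 x + 160 \sqrt{2 x^{2} + 5} - 7500}{128 \sqrt{2 x^{2} + 5}}
d/dx[G] - f(x) = \frac{5}{4} != 0.

Invalid: d/dx[G] - f = \frac{5}{4}, which is not 0.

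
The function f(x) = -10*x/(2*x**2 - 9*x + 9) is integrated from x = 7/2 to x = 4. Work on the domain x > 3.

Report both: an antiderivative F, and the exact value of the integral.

Antiderivative: F(x) = -5*(2*log(x - 3) - log(x - 3/2)); value = -15*log(2) + 5*log(5/2)

Factor the denominator ((x - 3)*(2*x - 3)) and decompose: f = 10/(2*x - 3) - 10/(x - 3); each piece integrates to a log, atan, or power term.
F(x) = -5*(2*log(x - 3) - log(x - 3/2)) is an antiderivative of f.
Check: d/dx[-5*(2*log(x - 3) - log(x - 3/2))] = -10*x/(2*x**2 - 9*x + 9) = f(x).
F(4) = 5*log(5/2); F(7/2) = 15*log(2).
Integral = F(4) - F(7/2) = -15*log(2) + 5*log(5/2).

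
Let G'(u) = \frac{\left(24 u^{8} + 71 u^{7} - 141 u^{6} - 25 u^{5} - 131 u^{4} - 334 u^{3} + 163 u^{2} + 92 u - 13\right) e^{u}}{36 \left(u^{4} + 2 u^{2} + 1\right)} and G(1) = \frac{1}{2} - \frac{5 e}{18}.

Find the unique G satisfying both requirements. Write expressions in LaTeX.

G(u) = \frac{18 u^{2} + \left(8 u - 3\right) \left(3 u^{5} - 2 u^{4} - 12 u^{3} + 6 u + 1\right) e^{u} + 18}{36 \left(u^{2} + 1\right)}

The proposed G(u) is checked by its d/du: the result must match the given G'(u).
A general antiderivative is \frac{3 \left(\frac{4 u}{3} - \frac{1}{2}\right) \left(u^{5} - \frac{2 u^{4}}{3} - 4 u^{3} + 2 u + \frac{1}{3}\right) e^{u}}{2 \left(3 u^{2} + 3\right)} + C.
The condition gives C = \frac{1}{2} - \frac{5 e}{18} - (- \frac{5 e}{18}) = \frac{1}{2}.
So G(u) = \frac{18 u^{2} + \left(8 u - 3\right) \left(3 u^{5} - 2 u^{4} - 12 u^{3} + 6 u + 1\right) e^{u} + 18}{36 \left(u^{2} + 1\right)}.
Check: d/du[\frac{18 u^{2} + \left(8 u - 3\right) \left(3 u^{5} - 2 u^{4} - 12 u^{3} + 6 u + 1\right) e^{u} + 18}{36 \left(u^{2} + 1\right)}] = \frac{24 u^{8} e^{u} + 71 u^{7} e^{u} - 141 u^{6} e^{u} - 25 u^{5} e^{u} - 131 u^{4} e^{u} - 334 u^{3} e^{u} + 163 u^{2} e^{u} + 92 u e^{u} - 13 e^{u}}{36 u^{4} + 72 u^{2} + 36}, which equals G'(u).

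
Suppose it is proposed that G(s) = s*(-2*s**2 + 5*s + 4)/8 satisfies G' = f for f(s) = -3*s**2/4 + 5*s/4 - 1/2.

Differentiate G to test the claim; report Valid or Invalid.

Invalid: d/ds[G] - f = 1, which is not 0.

d/ds[G] = -3*s**2/4 + 5*s/4 + 1/2
d/ds[G] - f(s) = 1 != 0.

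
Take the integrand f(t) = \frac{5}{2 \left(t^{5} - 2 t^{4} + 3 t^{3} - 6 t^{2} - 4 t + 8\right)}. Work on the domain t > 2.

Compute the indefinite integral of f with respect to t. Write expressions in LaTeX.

F(t) = \frac{10 \log{\left(t - 2 \right)} - 24 \log{\left(t - 1 \right)} + 8 \log{\left(t + 1 \right)} + 3 \log{\left(t^{2} + 4 \right)} + 6 \operatorname{atan}{\left(\frac{t}{2} \right)}}{96} + C

The denominator factors as 2 \left(t - 2\right) \left(t - 1\right) \left(t + 1\right) \left(t^{2} + 4\right); partial fractions split f into directly integrable pieces: \frac{t + 2}{16 \left(t^{2} + 4\right)} + \frac{1}{12 \left(t + 1\right)} - \frac{1}{4 \left(t - 1\right)} + \frac{5}{48 \left(t - 2\right)}.
Check: d/dt[\frac{10 \log{\left(t - 2 \right)} - 24 \log{\left(t - 1 \right)} + 8 \log{\left(t + 1 \right)} + 3 \log{\left(t^{2} + 4 \right)} + 6 \operatorname{atan}{\left(\frac{t}{2} \right)}}{96}] = \frac{5}{2 t^{5} - 4 t^{4} + 6 t^{3} - 12 t^{2} - 8 t + 16}, which equals f(t).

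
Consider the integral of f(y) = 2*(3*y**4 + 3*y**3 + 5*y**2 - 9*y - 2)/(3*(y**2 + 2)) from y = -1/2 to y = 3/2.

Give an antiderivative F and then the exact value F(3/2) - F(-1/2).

Antiderivative: F(y) = 2*y**3/3 + y**2 - 2*y/3 - 5*log(y**2 + 2); value = -5*log(17/4) + 3 + 5*log(9/4)

Check any antiderivative F(y) by computing F'(y) and comparing it with f(y).
F(y) = 2*y**3/3 + y**2 - 2*y/3 - 5*log(y**2 + 2) is an antiderivative of f.
Check: d/dy[2*y**3/3 + y**2 - 2*y/3 - 5*log(y**2 + 2)] = (6*y**4 + 6*y**3 + 10*y**2 - 18*y - 4)/(3*y**2 + 6), which equals f(y).
F(3/2) = 7/2 - 5*log(17/4); F(-1/2) = 1/2 - 5*log(9/4).
Integral = F(3/2) - F(-1/2) = -5*log(17/4) + 3 + 5*log(9/4).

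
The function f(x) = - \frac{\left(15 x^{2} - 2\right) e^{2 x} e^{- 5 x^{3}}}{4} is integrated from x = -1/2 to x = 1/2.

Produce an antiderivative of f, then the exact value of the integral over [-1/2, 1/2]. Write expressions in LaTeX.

f matches the chain-rule pattern g'(h)*h' with inner function h(x) = - 5 x^{3} + 2 x; substituting u = h(x) collapses the integral.
F(x) = \frac{e^{- 5 x^{3} + 2 x}}{4} is an antiderivative of f.
Check: d/dx[\frac{e^{- 5 x^{3} + 2 x}}{4}] = - \frac{15 x^{2} e^{2 x} e^{- 5 x^{3}}}{4} + \frac{e^{2 x} e^{- 5 x^{3}}}{2}, which equals f(x).
F(1/2) = \frac{e^{\frac{3}{8}}}{4}; F(-1/2) = \frac{1}{4 e^{\frac{3}{8}}}.
Integral = F(1/2) - F(-1/2) = - \frac{1}{4 e^{\frac{3}{8}}} + \frac{e^{\frac{3}{8}}}{4}.

Antiderivative: F(x) = \frac{e^{- 5 x^{3} + 2 x}}{4}; value = - \frac{1}{4 e^{\frac{3}{8}}} + \frac{e^{\frac{3}{8}}}{4}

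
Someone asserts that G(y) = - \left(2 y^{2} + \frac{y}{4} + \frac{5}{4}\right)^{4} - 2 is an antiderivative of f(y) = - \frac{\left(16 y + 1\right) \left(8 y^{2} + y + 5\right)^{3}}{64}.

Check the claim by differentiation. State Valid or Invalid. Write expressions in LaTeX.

Valid. The derivative of G reproduces f.

d/dy[G] = - 128 y^{7} - 56 y^{6} - 249 y^{5} - \frac{605 y^{4}}{8} - \frac{10081 y^{3}}{64} - \frac{1815 y^{2}}{64} - \frac{2075 y}{64} - \frac{125}{64}
This equals f(y) exactly, so the claim holds.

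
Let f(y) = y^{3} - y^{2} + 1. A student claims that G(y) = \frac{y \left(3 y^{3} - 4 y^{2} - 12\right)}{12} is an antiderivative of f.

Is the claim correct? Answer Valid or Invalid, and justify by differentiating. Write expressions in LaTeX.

Invalid: d/dy[G] - f = -2, which is not 0.

d/dy[G] = y^{3} - y^{2} - 1
d/dy[G] - f(y) = -2 != 0.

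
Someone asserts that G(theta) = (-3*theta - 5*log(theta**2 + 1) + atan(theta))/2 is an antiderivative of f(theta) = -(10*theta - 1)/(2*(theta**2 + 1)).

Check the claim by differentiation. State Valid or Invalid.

Invalid: d/dtheta[G] - f = -3/2, which is not 0.

d/dtheta[G] = (-3*theta**2 - 10*theta - 2)/(2*theta**2 + 2)
d/dtheta[G] - f(theta) = -3/2 != 0.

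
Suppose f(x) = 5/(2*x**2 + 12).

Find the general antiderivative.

F(x) = 5*sqrt(6)*atan(sqrt(6)*x/6)/12 + C

An antiderivative F(x) passes only if d/dx[F] lands on f(x) exactly.
Check: d/dx[5*sqrt(6)*atan(sqrt(6)*x/6)/12] = 5/(2*x**2 + 12) = f(x).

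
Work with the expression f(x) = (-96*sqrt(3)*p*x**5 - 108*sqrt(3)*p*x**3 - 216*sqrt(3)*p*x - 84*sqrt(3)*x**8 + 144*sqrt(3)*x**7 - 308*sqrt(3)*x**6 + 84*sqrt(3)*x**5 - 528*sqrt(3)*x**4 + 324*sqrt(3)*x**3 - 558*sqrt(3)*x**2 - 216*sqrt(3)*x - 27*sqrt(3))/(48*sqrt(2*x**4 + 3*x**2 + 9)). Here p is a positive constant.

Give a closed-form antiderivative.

f has the shape u'v + uv' for u = 3*sqrt(2*x**4/3 + x**2 + 3)/4 and v = -p*x**2 - x**5/2 + x**4 - 5*x**3/3 - x**2 - x/4 — it is the derivative of the product u*v.
Check: d/dx[sqrt(3)*(-12*p*x**2*sqrt(2*x**4 + 3*x**2 + 9) - 6*x**5*sqrt(2*x**4 + 3*x**2 + 9) + 12*x**4*sqrt(2*x**4 + 3*x**2 + 9) - 20*x**3*sqrt(2*x**4 + 3*x**2 + 9) - 12*x**2*sqrt(2*x**4 + 3*x**2 + 9) - 3*x*sqrt(2*x**4 + 3*x**2 + 9))/48] = (-96*sqrt(3)*p*x**5 - 108*sqrt(3)*p*x**3 - 216*sqrt(3)*p*x - 84*sqrt(3)*x**8 + 144*sqrt(3)*x**7 - 308*sqrt(3)*x**6 + 84*sqrt(3)*x**5 - 528*sqrt(3)*x**4 + 324*sqrt(3)*x**3 - 558*sqrt(3)*x**2 - 216*sqrt(3)*x - 27*sqrt(3))/(48*sqrt(2*x**4 + 3*x**2 + 9)) = f(x).

An antiderivative is F(x) = sqrt(3)*(-12*p*x**2*sqrt(2*x**4 + 3*x**2 + 9) - 6*x**5*sqrt(2*x**4 + 3*x**2 + 9) + 12*x**4*sqrt(2*x**4 + 3*x**2 + 9) - 20*x**3*sqrt(2*x**4 + 3*x**2 + 9) - 12*x**2*sqrt(2*x**4 + 3*x**2 + 9) - 3*x*sqrt(2*x**4 + 3*x**2 + 9))/48.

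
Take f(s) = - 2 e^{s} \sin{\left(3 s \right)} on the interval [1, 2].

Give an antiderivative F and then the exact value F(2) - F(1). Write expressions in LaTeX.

Antiderivative: F(s) = \frac{\left(- \sin{\left(3 s \right)} + 3 \cos{\left(3 s \right)}\right) e^{s}}{5}; value = \frac{e \sin{\left(3 \right)}}{5} - \frac{e^{2} \sin{\left(6 \right)}}{5} - \frac{3 e \cos{\left(3 \right)}}{5} + \frac{3 e^{2} \cos{\left(6 \right)}}{5}

Recover f(s) by differentiating a candidate F(s); any mismatch rules it out.
F(s) = \frac{\left(- \sin{\left(3 s \right)} + 3 \cos{\left(3 s \right)}\right) e^{s}}{5} is an antiderivative of f.
Check: d/ds[\frac{\left(- \sin{\left(3 s \right)} + 3 \cos{\left(3 s \right)}\right) e^{s}}{5}] = - 2 e^{s} \sin{\left(3 s \right)} = f(s).
F(2) = - \frac{e^{2} \sin{\left(6 \right)}}{5} + \frac{3 e^{2} \cos{\left(6 \right)}}{5}; F(1) = \frac{3 e \cos{\left(3 \right)}}{5} - \frac{e \sin{\left(3 \right)}}{5}.
Integral = F(2) - F(1) = \frac{e \sin{\left(3 \right)}}{5} - \frac{e^{2} \sin{\left(6 \right)}}{5} - \frac{3 e \cos{\left(3 \right)}}{5} + \frac{3 e^{2} \cos{\left(6 \right)}}{5}.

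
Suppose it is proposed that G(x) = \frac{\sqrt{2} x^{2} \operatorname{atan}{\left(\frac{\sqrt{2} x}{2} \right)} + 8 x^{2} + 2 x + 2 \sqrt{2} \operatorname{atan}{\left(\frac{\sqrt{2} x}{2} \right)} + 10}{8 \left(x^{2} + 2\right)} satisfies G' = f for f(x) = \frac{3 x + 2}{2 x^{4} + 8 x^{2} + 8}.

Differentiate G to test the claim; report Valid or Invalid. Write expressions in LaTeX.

Valid - differentiating G returns exactly f.

d/dx[G] = \frac{3 x + 2}{2 x^{4} + 8 x^{2} + 8}
This equals f(x) exactly, so the claim holds.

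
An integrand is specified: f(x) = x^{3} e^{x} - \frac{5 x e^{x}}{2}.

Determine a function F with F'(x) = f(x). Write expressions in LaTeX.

Recognize the product-rule pattern: f = u'v + uv' with u = x^{3} - 3 x^{2} + \frac{7 x}{2} - \frac{7}{2}, v = e^{x}, so integration by parts undoes it.
Check: d/dx[\frac{\left(2 x^{3} - 6 x^{2} + 7 x - 7\right) e^{x}}{2}] = x^{3} e^{x} - \frac{5 x e^{x}}{2} = f(x).

An antiderivative is F(x) = \frac{\left(2 x^{3} - 6 x^{2} + 7 x - 7\right) e^{x}}{2}.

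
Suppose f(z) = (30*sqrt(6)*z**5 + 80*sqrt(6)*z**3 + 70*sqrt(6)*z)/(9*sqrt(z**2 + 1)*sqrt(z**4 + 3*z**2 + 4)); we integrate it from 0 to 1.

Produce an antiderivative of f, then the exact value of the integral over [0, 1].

f has the shape u'v + uv' for u = 10*sqrt(2*z**2 + 2)/3 and v = sqrt(z**4/3 + z**2 + 4/3) — it is the derivative of the product u*v.
F(z) = 10*sqrt(2*z**2 + 2)*sqrt(z**4/3 + z**2 + 4/3)/3 is an antiderivative of f.
Check: d/dz[10*sqrt(2*z**2 + 2)*sqrt(z**4/3 + z**2 + 4/3)/3] = sqrt(3)*(30*sqrt(2)*z**5 + 80*sqrt(2)*z**3 + 70*sqrt(2)*z)/(9*sqrt(z**2 + 1)*sqrt(z**4 + 3*z**2 + 4)), which equals f(z).
F(1) = 40*sqrt(6)/9; F(0) = 20*sqrt(6)/9.
Integral = F(1) - F(0) = 20*sqrt(6)/9.

Antiderivative: F(z) = 10*sqrt(2*z**2 + 2)*sqrt(z**4/3 + z**2 + 4/3)/3; value = 20*sqrt(6)/9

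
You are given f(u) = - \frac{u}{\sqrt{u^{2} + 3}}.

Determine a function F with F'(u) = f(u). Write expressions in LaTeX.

f matches the chain-rule pattern g'(h)*h' with inner function h(u) = u^{2} + 3; substituting w = h(u) collapses the integral.
Check: d/du[- \sqrt{u^{2} + 3}] = - \frac{u}{\sqrt{u^{2} + 3}} = f(u).

An antiderivative is F(u) = - \sqrt{u^{2} + 3}.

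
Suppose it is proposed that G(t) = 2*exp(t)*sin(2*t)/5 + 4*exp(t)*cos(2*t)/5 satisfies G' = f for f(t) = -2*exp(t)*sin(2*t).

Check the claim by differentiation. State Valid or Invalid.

Invalid: d/dt[G] - f = 4*exp(t)*sin(2*t)/5 + 8*exp(t)*cos(2*t)/5, which is not 0.

d/dt[G] = -6*exp(t)*sin(2*t)/5 + 8*exp(t)*cos(2*t)/5
d/dt[G] - f(t) = 4*exp(t)*sin(2*t)/5 + 8*exp(t)*cos(2*t)/5 != 0.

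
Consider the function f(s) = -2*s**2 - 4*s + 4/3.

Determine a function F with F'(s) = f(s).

An antiderivative is F(s) = -2*s**3/3 - 2*s**2 + 4*s/3.

The integrand splits into summands that can be handled one at a time.
Check: d/ds[-2*s**3/3 - 2*s**2 + 4*s/3] = -2*s**2 - 4*s + 4/3 = f(s).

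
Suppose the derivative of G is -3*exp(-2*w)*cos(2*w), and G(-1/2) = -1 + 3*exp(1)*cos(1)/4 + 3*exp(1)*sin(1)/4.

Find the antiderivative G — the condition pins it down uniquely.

G(w) = (-4*exp(2*w) - 3*sin(2*w) + 3*cos(2*w))*exp(-2*w)/4

Recover the given G'(w) by differentiating a candidate G(w); any mismatch rules it out.
A general antiderivative is -3*exp(-2*w)*sin(2*w)/4 + 3*exp(-2*w)*cos(2*w)/4 + C.
The condition gives C = -1 + 3*exp(1)*cos(1)/4 + 3*exp(1)*sin(1)/4 - (3*exp(1)*cos(1)/4 + 3*exp(1)*sin(1)/4) = -1.
So G(w) = (-4*exp(2*w) - 3*sin(2*w) + 3*cos(2*w))*exp(-2*w)/4.
Check: d/dw[(-4*exp(2*w) - 3*sin(2*w) + 3*cos(2*w))*exp(-2*w)/4] = -3*exp(-2*w)*cos(2*w) = G'(w).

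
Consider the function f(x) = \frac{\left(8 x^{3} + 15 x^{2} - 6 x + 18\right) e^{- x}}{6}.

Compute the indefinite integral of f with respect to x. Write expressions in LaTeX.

Recognize the product-rule pattern: f = u'v + uv' with u = - \frac{4 x^{3}}{3} - \frac{13 x^{2}}{2} - 12 x - 15, v = e^{- x}, so integration by parts undoes it.
Check: d/dx[- \frac{4 x^{3} e^{- x}}{3} - \frac{13 x^{2} e^{- x}}{2} - 12 x e^{- x} - 15 e^{- x}] = \frac{\left(8 x^{3} + 15 x^{2} - 6 x + 18\right) e^{- x}}{6} = f(x).

F(x) = - \frac{4 x^{3} e^{- x}}{3} - \frac{13 x^{2} e^{- x}}{2} - 12 x e^{- x} - 15 e^{- x} + C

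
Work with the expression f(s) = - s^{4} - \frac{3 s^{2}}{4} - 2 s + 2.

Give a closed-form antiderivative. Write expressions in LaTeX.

An antiderivative is F(s) = - \frac{s^{5}}{5} - \frac{s^{3}}{4} - s^{2} + 2 s.

Integrate term by term and add the pieces.
Check: d/ds[- \frac{s^{5}}{5} - \frac{s^{3}}{4} - s^{2} + 2 s] = - s^{4} - \frac{3 s^{2}}{4} - 2 s + 2 = f(s).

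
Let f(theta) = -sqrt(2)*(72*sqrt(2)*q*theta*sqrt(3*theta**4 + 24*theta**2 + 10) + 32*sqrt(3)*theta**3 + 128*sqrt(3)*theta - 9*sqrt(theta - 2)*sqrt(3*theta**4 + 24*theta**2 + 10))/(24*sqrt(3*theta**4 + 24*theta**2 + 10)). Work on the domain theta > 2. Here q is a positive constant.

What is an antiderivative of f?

An antiderivative is F(theta) = -3*q*theta**2 + (theta/2 - 1)**(3/2) - 4*sqrt(theta**4/2 + 4*theta**2 + 5/3)/3.

A first test for any F(theta): its theta-derivative must equal f(theta) identically.
Check: d/dtheta[-3*q*theta**2 + (theta/2 - 1)**(3/2) - 4*sqrt(theta**4/2 + 4*theta**2 + 5/3)/3] = sqrt(2)*(-72*sqrt(2)*q*theta*sqrt(3*theta**4 + 24*theta**2 + 10) - 32*sqrt(3)*theta**3 - 128*sqrt(3)*theta + 9*sqrt(theta - 2)*sqrt(3*theta**4 + 24*theta**2 + 10))/(24*sqrt(3*theta**4 + 24*theta**2 + 10)), which equals f(theta).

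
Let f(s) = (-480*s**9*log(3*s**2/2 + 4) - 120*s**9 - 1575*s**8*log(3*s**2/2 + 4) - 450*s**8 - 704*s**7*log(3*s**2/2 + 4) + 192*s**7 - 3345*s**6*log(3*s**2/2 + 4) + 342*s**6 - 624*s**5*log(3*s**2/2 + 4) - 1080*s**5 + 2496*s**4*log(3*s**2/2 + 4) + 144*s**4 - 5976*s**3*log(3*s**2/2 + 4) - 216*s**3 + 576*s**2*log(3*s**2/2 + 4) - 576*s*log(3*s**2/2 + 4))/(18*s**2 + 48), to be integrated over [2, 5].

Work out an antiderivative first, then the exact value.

Antiderivative: F(s) = -10*s**8*log(3*s**2/2 + 4)/3 - 25*s**7*log(3*s**2/2 + 4)/2 + 16*s**6*log(3*s**2/2 + 4)/3 + 19*s**5*log(3*s**2/2 + 4)/2 - 30*s**4*log(3*s**2/2 + 4) + 4*s**3*log(3*s**2/2 + 4) - 6*s**2*log(3*s**2/2 + 4); value = -2184025*log(83/2) + 2280*log(10)

A candidate is checked by its d/ds: the result must match f(s).
F(s) = -10*s**8*log(3*s**2/2 + 4)/3 - 25*s**7*log(3*s**2/2 + 4)/2 + 16*s**6*log(3*s**2/2 + 4)/3 + 19*s**5*log(3*s**2/2 + 4)/2 - 30*s**4*log(3*s**2/2 + 4) + 4*s**3*log(3*s**2/2 + 4) - 6*s**2*log(3*s**2/2 + 4) is an antiderivative of f.
Check: d/ds[-10*s**8*log(3*s**2/2 + 4)/3 - 25*s**7*log(3*s**2/2 + 4)/2 + 16*s**6*log(3*s**2/2 + 4)/3 + 19*s**5*log(3*s**2/2 + 4)/2 - 30*s**4*log(3*s**2/2 + 4) + 4*s**3*log(3*s**2/2 + 4) - 6*s**2*log(3*s**2/2 + 4)] = (-480*s**9*log(3*s**2/2 + 4) - 120*s**9 - 1575*s**8*log(3*s**2/2 + 4) - 450*s**8 - 704*s**7*log(3*s**2/2 + 4) + 192*s**7 - 3345*s**6*log(3*s**2/2 + 4) + 342*s**6 - 624*s**5*log(3*s**2/2 + 4) - 1080*s**5 + 2496*s**4*log(3*s**2/2 + 4) + 144*s**4 - 5976*s**3*log(3*s**2/2 + 4) - 216*s**3 + 576*s**2*log(3*s**2/2 + 4) - 576*s*log(3*s**2/2 + 4))/(18*s**2 + 48) = f(s).
F(5) = -2184025*log(83/2); F(2) = -2280*log(10).
Integral = F(5) - F(2) = -2184025*log(83/2) + 2280*log(10).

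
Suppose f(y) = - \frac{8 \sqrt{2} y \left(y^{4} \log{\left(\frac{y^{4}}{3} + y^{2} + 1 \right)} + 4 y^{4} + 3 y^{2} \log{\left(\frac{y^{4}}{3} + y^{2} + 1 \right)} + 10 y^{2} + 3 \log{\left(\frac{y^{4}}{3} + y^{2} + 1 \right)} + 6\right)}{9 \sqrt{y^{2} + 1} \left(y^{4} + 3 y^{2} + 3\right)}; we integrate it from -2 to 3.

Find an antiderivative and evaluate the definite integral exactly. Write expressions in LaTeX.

Recognize the product-rule pattern: f = u'v + uv' with u = - \frac{8 \sqrt{2 y^{2} + 2}}{9}, v = \log{\left(\frac{y^{4}}{3} + y^{2} + 1 \right)}, so integration by parts undoes it.
F(y) = - \frac{8 \sqrt{2} \sqrt{y^{2} + 1} \log{\left(\frac{y^{4}}{3} + y^{2} + 1 \right)}}{9} is an antiderivative of f.
Check: d/dy[- \frac{8 \sqrt{2} \sqrt{y^{2} + 1} \log{\left(\frac{y^{4}}{3} + y^{2} + 1 \right)}}{9}] = \frac{- 8 \sqrt{2} y^{5} \log{\left(\frac{y^{4}}{3} + y^{2} + 1 \right)} - 32 \sqrt{2} y^{5} - 24 \sqrt{2} y^{3} \log{\left(\frac{y^{4}}{3} + y^{2} + 1 \right)} - 80 \sqrt{2} y^{3} - 24 \sqrt{2} y \log{\left(\frac{y^{4}}{3} + y^{2} + 1 \right)} - 48 \sqrt{2} y}{9 y^{4} \sqrt{y^{2} + 1} + 27 y^{2} \sqrt{y^{2} + 1} + 27 \sqrt{y^{2} + 1}}, which equals f(y).
F(3) = - \frac{16 \sqrt{5} \log{\left(37 \right)}}{9}; F(-2) = - \frac{8 \sqrt{10} \log{\left(\frac{31}{3} \right)}}{9}.
Integral = F(3) - F(-2) = - \frac{16 \sqrt{5} \log{\left(37 \right)}}{9} + \frac{8 \sqrt{10} \log{\left(\frac{31}{3} \right)}}{9}.

Antiderivative: F(y) = - \frac{8 \sqrt{2} \sqrt{y^{2} + 1} \log{\left(\frac{y^{4}}{3} + y^{2} + 1 \right)}}{9}; value = - \frac{16 \sqrt{5} \log{\left(37 \right)}}{9} + \frac{8 \sqrt{10} \log{\left(\frac{31}{3} \right)}}{9}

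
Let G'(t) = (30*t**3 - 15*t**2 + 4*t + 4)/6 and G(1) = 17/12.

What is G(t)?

Check a candidate G(t) by differentiating: d/dt[G] must match the given G'(t).
A general antiderivative is 5*t**4/4 - 5*t**3/6 + t**2/3 + 2*t/3 + C.
The condition gives C = 17/12 - (17/12) = 0.
So G(t) = 5*t**4/4 - 5*t**3/6 + t**2/3 + 2*t/3.
Check: d/dt[5*t**4/4 - 5*t**3/6 + t**2/3 + 2*t/3] = 5*t**3 - 5*t**2/2 + 2*t/3 + 2/3, which equals G'(t).

G(t) = 5*t**4/4 - 5*t**3/6 + t**2/3 + 2*t/3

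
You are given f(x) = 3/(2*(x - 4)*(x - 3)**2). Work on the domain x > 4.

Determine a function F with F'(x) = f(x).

An antiderivative is F(x) = 3*((x - 3)*log(x - 4) - (x - 3)*log(x - 3) + 1)/(2*(x - 3)).

The denominator factors as 2*(x - 4)*(x - 3)**2; partial fractions split f into directly integrable pieces: -3/(2*(x - 3)) - 3/(2*(x - 3)**2) + 3/(2*(x - 4)).
Check: d/dx[3*((x - 3)*log(x - 4) - (x - 3)*log(x - 3) + 1)/(2*(x - 3))] = 3/(2*x**3 - 20*x**2 + 66*x - 72), which equals f(x).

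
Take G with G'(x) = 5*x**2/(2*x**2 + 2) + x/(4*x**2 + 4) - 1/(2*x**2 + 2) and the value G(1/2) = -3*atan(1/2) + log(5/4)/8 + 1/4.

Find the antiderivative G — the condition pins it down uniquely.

G(x) = 5*x/2 + log(x**2 + 1)/8 - 3*atan(x) - 1

Integrate term by term and add the pieces.
A general antiderivative is 5*x/2 + log(x**2 + 1)/8 - 3*atan(x) + C.
The condition gives C = -3*atan(1/2) + log(5/4)/8 + 1/4 - (-3*atan(1/2) + log(5/4)/8 + 5/4) = -1.
So G(x) = 5*x/2 + log(x**2 + 1)/8 - 3*atan(x) - 1.
Check: d/dx[5*x/2 + log(x**2 + 1)/8 - 3*atan(x) - 1] = (10*x**2 + x - 2)/(4*x**2 + 4), which equals G'(x).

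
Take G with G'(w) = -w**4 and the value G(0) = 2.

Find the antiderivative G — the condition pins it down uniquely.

Check a candidate G(w) by differentiating: d/dw[G] must match the given G'(w).
A general antiderivative is -w**5/5 + C.
The condition gives C = 2 - (0) = 2.
So G(w) = (10 - w**5)/5.
Check: d/dw[(10 - w**5)/5] = -w**4 = G'(w).

G(w) = (10 - w**5)/5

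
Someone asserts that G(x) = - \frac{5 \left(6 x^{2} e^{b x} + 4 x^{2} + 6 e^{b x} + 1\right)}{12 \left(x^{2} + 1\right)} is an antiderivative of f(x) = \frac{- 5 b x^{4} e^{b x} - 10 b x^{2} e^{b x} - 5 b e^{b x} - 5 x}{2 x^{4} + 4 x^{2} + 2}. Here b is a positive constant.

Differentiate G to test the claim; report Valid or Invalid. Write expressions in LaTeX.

d/dx[G] = \frac{- 5 b x^{4} e^{b x} - 10 b x^{2} e^{b x} - 5 b e^{b x} - 5 x}{2 x^{4} + 4 x^{2} + 2}
This equals f(x) exactly, so the claim holds.

Valid - differentiating G returns exactly f.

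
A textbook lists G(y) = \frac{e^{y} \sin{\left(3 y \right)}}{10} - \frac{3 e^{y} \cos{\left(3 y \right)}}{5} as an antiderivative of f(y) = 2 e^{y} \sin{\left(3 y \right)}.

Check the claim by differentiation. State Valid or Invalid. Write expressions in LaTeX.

d/dy[G] = \frac{19 e^{y} \sin{\left(3 y \right)}}{10} - \frac{3 e^{y} \cos{\left(3 y \right)}}{10}
d/dy[G] - f(y) = - \frac{e^{y} \sin{\left(3 y \right)}}{10} - \frac{3 e^{y} \cos{\left(3 y \right)}}{10} != 0.

Invalid: d/dy[G] - f = - \frac{e^{y} \sin{\left(3 y \right)}}{10} - \frac{3 e^{y} \cos{\left(3 y \right)}}{10}, which is not 0.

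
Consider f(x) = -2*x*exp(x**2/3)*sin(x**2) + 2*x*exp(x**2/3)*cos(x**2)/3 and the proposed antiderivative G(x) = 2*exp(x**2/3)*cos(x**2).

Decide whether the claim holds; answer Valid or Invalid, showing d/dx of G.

d/dx[G] = -4*x*exp(x**2/3)*sin(x**2) + 4*x*exp(x**2/3)*cos(x**2)/3
d/dx[G] - f(x) = -2*x*exp(x**2/3)*sin(x**2) + 2*x*exp(x**2/3)*cos(x**2)/3 != 0.

Invalid: d/dx[G] - f = -2*x*exp(x**2/3)*sin(x**2) + 2*x*exp(x**2/3)*cos(x**2)/3, which is not 0.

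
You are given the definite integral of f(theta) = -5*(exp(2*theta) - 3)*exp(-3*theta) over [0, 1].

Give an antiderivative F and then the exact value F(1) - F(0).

Antiderivative: F(theta) = 5*exp(-theta) - 5*exp(-3*theta); value = -5*exp(-3) + 5*exp(-1)

A first test for any F(theta): its theta-derivative must equal f(theta) identically.
F(theta) = 5*exp(-theta) - 5*exp(-3*theta) is an antiderivative of f.
Check: d/dtheta[5*exp(-theta) - 5*exp(-3*theta)] = (15 - 5*exp(2*theta))*exp(-3*theta), which equals f(theta).
F(1) = -5*exp(-3) + 5*exp(-1); F(0) = 0.
Integral = F(1) - F(0) = -5*exp(-3) + 5*exp(-1).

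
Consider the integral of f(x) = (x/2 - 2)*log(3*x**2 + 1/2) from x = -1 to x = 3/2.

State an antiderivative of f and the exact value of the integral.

Antiderivative: F(x) = (6*x**2*log(3*x**2 + 1/2) - 6*x**2 - 48*x*log(3*x**2 + 1/2) + 96*x + log(x**2 + 1/6) - 16*sqrt(6)*atan(sqrt(6)*x))/24; value = -39*log(29/4)/16 - 9*log(7/2)/4 - 2*sqrt(6)*atan(3*sqrt(6)/2)/3 - 2*sqrt(6)*atan(sqrt(6))/3 - log(7/6)/24 + log(29/12)/24 + 155/16

For F(x) to be correct the identity F'(x) - f(x) = 0 must hold.
F(x) = (6*x**2*log(3*x**2 + 1/2) - 6*x**2 - 48*x*log(3*x**2 + 1/2) + 96*x + log(x**2 + 1/6) - 16*sqrt(6)*atan(sqrt(6)*x))/24 is an antiderivative of f.
Check: d/dx[(6*x**2*log(3*x**2 + 1/2) - 6*x**2 - 48*x*log(3*x**2 + 1/2) + 96*x + log(x**2 + 1/6) - 16*sqrt(6)*atan(sqrt(6)*x))/24] = x*log(3*x**2 + 1/2)/2 - 2*log(3*x**2 + 1/2), which equals f(x).
F(3/2) = -39*log(29/4)/16 - 2*sqrt(6)*atan(3*sqrt(6)/2)/3 + log(29/12)/24 + 87/16; F(-1) = -17/4 + log(7/6)/24 + 2*sqrt(6)*atan(sqrt(6))/3 + 9*log(7/2)/4.
Integral = F(3/2) - F(-1) = -39*log(29/4)/16 - 9*log(7/2)/4 - 2*sqrt(6)*atan(3*sqrt(6)/2)/3 - 2*sqrt(6)*atan(sqrt(6))/3 - log(7/6)/24 + log(29/12)/24 + 155/16.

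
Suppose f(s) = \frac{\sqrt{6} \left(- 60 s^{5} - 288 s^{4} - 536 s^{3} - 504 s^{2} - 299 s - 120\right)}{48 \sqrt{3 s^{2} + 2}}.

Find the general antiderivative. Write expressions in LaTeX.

F(s) = - \frac{\sqrt{6} \sqrt{3 s^{2} + 2} \left(2 s^{2} + 6 s + 5\right)^{2}}{48} + C

Recognize the product-rule pattern: f = u'v + uv' with u = - \frac{\sqrt{2 s^{2} + \frac{4}{3}}}{4}, v = \left(s^{2} + 3 s + \frac{5}{2}\right)^{2}, so integration by parts undoes it.
Check: d/ds[- \frac{\sqrt{6} \sqrt{3 s^{2} + 2} \left(2 s^{2} + 6 s + 5\right)^{2}}{48}] = \frac{- 60 \sqrt{6} s^{5} - 288 \sqrt{6} s^{4} - 536 \sqrt{6} s^{3} - 504 \sqrt{6} s^{2} - 299 \sqrt{6} s - 120 \sqrt{6}}{48 \sqrt{3 s^{2} + 2}}, which equals f(s).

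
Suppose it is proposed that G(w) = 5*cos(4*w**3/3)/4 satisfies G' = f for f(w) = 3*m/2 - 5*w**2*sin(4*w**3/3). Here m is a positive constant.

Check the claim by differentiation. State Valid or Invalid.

d/dw[G] = -5*w**2*sin(4*w**3/3)
d/dw[G] - f(w) = -3*m/2 != 0.

Invalid: d/dw[G] - f = -3*m/2, which is not 0.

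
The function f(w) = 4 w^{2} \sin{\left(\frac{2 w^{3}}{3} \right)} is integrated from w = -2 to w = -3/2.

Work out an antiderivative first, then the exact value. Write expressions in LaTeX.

The substitution u = \frac{2 w^{3}}{3} works: f is exactly (dF/du)*(du/dw) for that inner function.
F(w) = - 2 \cos{\left(\frac{2 w^{3}}{3} \right)} is an antiderivative of f.
Check: d/dw[- 2 \cos{\left(\frac{2 w^{3}}{3} \right)}] = 4 w^{2} \sin{\left(\frac{2 w^{3}}{3} \right)} = f(w).
F(-3/2) = - 2 \cos{\left(\frac{9}{4} \right)}; F(-2) = - 2 \cos{\left(\frac{16}{3} \right)}.
Integral = F(-3/2) - F(-2) = 2 \cos{\left(\frac{16}{3} \right)} - 2 \cos{\left(\frac{9}{4} \right)}.

Antiderivative: F(w) = - 2 \cos{\left(\frac{2 w^{3}}{3} \right)}; value = 2 \cos{\left(\frac{16}{3} \right)} - 2 \cos{\left(\frac{9}{4} \right)}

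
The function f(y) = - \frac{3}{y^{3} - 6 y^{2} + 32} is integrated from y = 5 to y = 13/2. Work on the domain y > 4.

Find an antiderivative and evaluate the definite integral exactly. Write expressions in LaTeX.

Antiderivative: F(y) = \frac{\left(y - 4\right) \log{\left(y - 4 \right)} - \left(y - 4\right) \log{\left(y + 2 \right)} + 6}{12 \left(y - 4\right)}; value = - \frac{3}{10} - \frac{\log{\left(\frac{17}{2} \right)}}{12} + \frac{\log{\left(\frac{5}{2} \right)}}{12} + \frac{\log{\left(7 \right)}}{12}

The denominator factors as \left(y - 4\right)^{2} \left(y + 2\right); partial fractions split f into directly integrable pieces: - \frac{1}{12 \left(y + 2\right)} + \frac{1}{12 \left(y - 4\right)} - \frac{1}{2 \left(y - 4\right)^{2}}.
F(y) = \frac{\left(y - 4\right) \log{\left(y - 4 \right)} - \left(y - 4\right) \log{\left(y + 2 \right)} + 6}{12 \left(y - 4\right)} is an antiderivative of f.
Check: d/dy[\frac{\left(y - 4\right) \log{\left(y - 4 \right)} - \left(y - 4\right) \log{\left(y + 2 \right)} + 6}{12 \left(y - 4\right)}] = - \frac{3}{y^{3} - 6 y^{2} + 32} = f(y).
F(13/2) = - \frac{\log{\left(\frac{17}{2} \right)}}{12} + \frac{\log{\left(\frac{5}{2} \right)}}{12} + \frac{1}{5}; F(5) = \frac{1}{2} - \frac{\log{\left(7 \right)}}{12}.
Integral = F(13/2) - F(5) = - \frac{3}{10} - \frac{\log{\left(\frac{17}{2} \right)}}{12} + \frac{\log{\left(\frac{5}{2} \right)}}{12} + \frac{\log{\left(7 \right)}}{12}.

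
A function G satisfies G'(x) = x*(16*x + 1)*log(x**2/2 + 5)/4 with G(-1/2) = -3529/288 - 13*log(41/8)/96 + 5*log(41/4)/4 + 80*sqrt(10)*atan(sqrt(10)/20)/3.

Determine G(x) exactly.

A candidate passes only if d/dx[G] lands on the given G'(x) exactly.
A general antiderivative is -8*x**3/9 - x**2/8 + 80*x/3 + (4*x**3/3 + x**2/8)*log(x**2/2 + 5) + 5*log(x**2 + 10)/4 - 80*sqrt(10)*atan(sqrt(10)*x/10)/3 + C.
The condition gives C = -3529/288 - 13*log(41/8)/96 + 5*log(41/4)/4 + 80*sqrt(10)*atan(sqrt(10)/20)/3 - (-3817/288 - 13*log(41/8)/96 + 5*log(41/4)/4 + 80*sqrt(10)*atan(sqrt(10)/20)/3) = 1.
So G(x) = 4*x**3*log(x**2/2 + 5)/3 - 8*x**3/9 + x**2*log(x**2/2 + 5)/8 - x**2/8 + 80*x/3 + 5*log(x**2 + 10)/4 - 80*sqrt(10)*atan(sqrt(10)*x/10)/3 + 1.
Check: d/dx[4*x**3*log(x**2/2 + 5)/3 - 8*x**3/9 + x**2*log(x**2/2 + 5)/8 - x**2/8 + 80*x/3 + 5*log(x**2 + 10)/4 - 80*sqrt(10)*atan(sqrt(10)*x/10)/3 + 1] = 4*x**2*log(x**2/2 + 5) + x*log(x**2/2 + 5)/4, which equals G'(x).

G(x) = 4*x**3*log(x**2/2 + 5)/3 - 8*x**3/9 + x**2*log(x**2/2 + 5)/8 - x**2/8 + 80*x/3 + 5*log(x**2 + 10)/4 - 80*sqrt(10)*atan(sqrt(10)*x/10)/3 + 1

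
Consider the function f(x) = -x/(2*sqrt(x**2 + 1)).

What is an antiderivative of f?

f matches the chain-rule pattern g'(h)*h' with inner function h(x) = x**2 + 1; substituting u = h(x) collapses the integral.
Check: d/dx[-sqrt(x**2 + 1)/2] = -x/(2*sqrt(x**2 + 1)) = f(x).

An antiderivative is F(x) = -sqrt(x**2 + 1)/2.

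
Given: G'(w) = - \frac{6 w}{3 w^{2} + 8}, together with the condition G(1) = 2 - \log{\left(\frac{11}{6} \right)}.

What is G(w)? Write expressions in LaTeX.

The substitution u = \frac{w^{2}}{2} + \frac{4}{3} works: G'(w) is exactly (dG/du)*(du/dw) for that inner function.
A general antiderivative is - \log{\left(\frac{w^{2}}{2} + \frac{4}{3} \right)} + C.
The condition gives C = 2 - \log{\left(\frac{11}{6} \right)} - (- \log{\left(\frac{11}{6} \right)}) = 2.
So G(w) = - \log{\left(3 w^{2} + 8 \right)} + \log{\left(6 \right)} + 2.
Check: d/dw[- \log{\left(3 w^{2} + 8 \right)} + \log{\left(6 \right)} + 2] = - \frac{6 w}{3 w^{2} + 8} = G'(w).

G(w) = - \log{\left(3 w^{2} + 8 \right)} + \log{\left(6 \right)} + 2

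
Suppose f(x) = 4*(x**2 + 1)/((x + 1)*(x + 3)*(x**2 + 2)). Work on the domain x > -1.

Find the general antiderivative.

F(x) = 2*(22*log(x + 1) - 30*log(x + 3) + 4*log(x**2 + 2) - sqrt(2)*atan(sqrt(2)*x/2))/33 + C

The denominator factors as (x + 1)*(x + 3)*(x**2 + 2); partial fractions split f into directly integrable pieces: 4*(4*x - 1)/(33*(x**2 + 2)) - 20/(11*(x + 3)) + 4/(3*(x + 1)).
Check: d/dx[2*(22*log(x + 1) - 30*log(x + 3) + 4*log(x**2 + 2) - sqrt(2)*atan(sqrt(2)*x/2))/33] = (4*x**2 + 4)/(x**4 + 4*x**3 + 5*x**2 + 8*x + 6), which equals f(x).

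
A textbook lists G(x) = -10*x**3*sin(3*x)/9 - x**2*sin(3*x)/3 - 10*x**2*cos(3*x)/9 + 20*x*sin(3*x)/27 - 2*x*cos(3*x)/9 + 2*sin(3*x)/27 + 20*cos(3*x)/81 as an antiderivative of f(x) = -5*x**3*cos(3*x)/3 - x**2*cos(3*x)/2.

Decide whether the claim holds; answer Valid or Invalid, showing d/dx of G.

d/dx[G] = -10*x**3*cos(3*x)/3 - x**2*cos(3*x)
d/dx[G] - f(x) = -5*x**3*cos(3*x)/3 - x**2*cos(3*x)/2 != 0.

Invalid: d/dx[G] - f = -5*x**3*cos(3*x)/3 - x**2*cos(3*x)/2, which is not 0.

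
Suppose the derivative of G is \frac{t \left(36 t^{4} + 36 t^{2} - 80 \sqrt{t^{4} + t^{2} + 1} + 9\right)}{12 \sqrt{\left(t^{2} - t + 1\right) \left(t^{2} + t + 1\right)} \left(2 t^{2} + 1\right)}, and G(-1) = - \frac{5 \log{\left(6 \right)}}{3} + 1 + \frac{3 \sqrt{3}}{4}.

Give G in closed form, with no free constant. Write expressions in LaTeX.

G(t) = - \frac{- 9 \sqrt{t^{4} + t^{2} + 1} + 20 \log{\left(4 t^{2} + 2 \right)} - 12}{12}

Check a candidate G(t) by differentiating: d/dt[G] must match the given G'(t).
A general antiderivative is \frac{3 \sqrt{t^{4} + t^{2} + 1}}{4} - \frac{5 \log{\left(4 t^{2} + 2 \right)}}{3} + C.
The condition gives C = - \frac{5 \log{\left(6 \right)}}{3} + 1 + \frac{3 \sqrt{3}}{4} - (- \frac{5 \log{\left(6 \right)}}{3} + \frac{3 \sqrt{3}}{4}) = 1.
So G(t) = - \frac{- 9 \sqrt{t^{4} + t^{2} + 1} + 20 \log{\left(4 t^{2} + 2 \right)} - 12}{12}.
Check: d/dt[- \frac{- 9 \sqrt{t^{4} + t^{2} + 1} + 20 \log{\left(4 t^{2} + 2 \right)} - 12}{12}] = \frac{36 t^{5} + 36 t^{3} - 80 t \sqrt{t^{4} + t^{2} + 1} + 9 t}{24 t^{2} \sqrt{t^{4} + t^{2} + 1} + 12 \sqrt{t^{4} + t^{2} + 1}}, which equals G'(t).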